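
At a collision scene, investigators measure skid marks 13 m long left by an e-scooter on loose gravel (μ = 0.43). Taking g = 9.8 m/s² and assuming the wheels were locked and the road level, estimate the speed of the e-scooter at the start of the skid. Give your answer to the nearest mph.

Deceleration a = μg = 0.43 × 9.8 = 4.214 m/s².
v = √(2a·d) = √(2 × 4.214 × 13) = √109.564 = 10.4673 m/s.
= 10.4673 ÷ 0.44704 = 23.415 mph.

Initial speed ≈ 23 mph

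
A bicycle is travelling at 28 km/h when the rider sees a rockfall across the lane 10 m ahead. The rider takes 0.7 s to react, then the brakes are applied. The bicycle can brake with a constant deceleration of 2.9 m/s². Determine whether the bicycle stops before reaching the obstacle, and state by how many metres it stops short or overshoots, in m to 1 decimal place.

No — it overshoots by 5.9 m

28 km/h ÷ 3.6 = 7.7778 m/s.
Reaction distance = 7.7778 × 0.7 = 5.444 m.
Braking distance = v²/(2a) = 60.494 / 5.800 = 10.430 m.
Total stopping distance = 5.444 + 10.430 = 15.874 m, vs 10 m available — it cannot stop in time and overshoots by 15.874 − 10 = 5.874 m.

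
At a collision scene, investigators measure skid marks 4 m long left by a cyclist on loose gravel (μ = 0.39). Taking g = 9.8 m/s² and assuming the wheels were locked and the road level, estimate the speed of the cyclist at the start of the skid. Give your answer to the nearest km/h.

Deceleration a = μg = 0.39 × 9.8 = 3.822 m/s².
v = √(2a·d) = √(2 × 3.822 × 4) = √30.576 = 5.5296 m/s.
= 5.5296 × 3.6 = 19.907 km/h.

Initial speed ≈ 20 km/h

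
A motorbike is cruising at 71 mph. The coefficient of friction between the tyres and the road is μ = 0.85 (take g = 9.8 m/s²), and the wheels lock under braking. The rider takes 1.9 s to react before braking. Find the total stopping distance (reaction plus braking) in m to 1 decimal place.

71 mph × 0.44704 = 31.7398 m/s.
a = μg = 0.85 × 9.8 = 8.330 m/s².
Reaction distance = v·t_r = 31.7398 × 1.9 = 60.306 m.
Braking distance = v²/(2a) = 31.7398² / (2 × 8.330) = 1007.415 / 16.660 = 60.469 m.
Total = 60.306 + 60.469 = 120.775 m.

Total stopping distance ≈ 120.8 m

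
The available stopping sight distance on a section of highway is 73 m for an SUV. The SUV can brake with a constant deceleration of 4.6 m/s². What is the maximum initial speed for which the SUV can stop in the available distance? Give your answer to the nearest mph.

v²/(2a) = d ⇒ v = √(2 × 4.600 × 73) = √671.60 = 25.9152 m/s.
25.9152 m/s ÷ 0.44704 = 57.971 mph.

Maximum speed ≈ 58 mph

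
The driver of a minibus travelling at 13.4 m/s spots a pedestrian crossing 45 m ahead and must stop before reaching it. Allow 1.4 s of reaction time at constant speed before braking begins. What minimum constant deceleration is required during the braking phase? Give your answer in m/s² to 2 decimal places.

Required deceleration ≈ 3.42 m/s²

Distance covered during reaction = 13.4000 × 1.4 = 18.760 m.
Distance available for braking: 45 − 18.760 = 26.240 m.
v² = 2a·d ⇒ a = v²/(2d) = 13.4000² / (2 × 26.240) = 179.560 / 52.480 = 3.4215 m/s².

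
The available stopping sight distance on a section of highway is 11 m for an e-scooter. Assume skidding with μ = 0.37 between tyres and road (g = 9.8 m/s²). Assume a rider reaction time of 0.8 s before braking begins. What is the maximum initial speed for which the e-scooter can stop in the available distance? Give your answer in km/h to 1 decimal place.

Maximum speed ≈ 23.4 km/h

a = μg = 0.37 × 9.8 = 3.626 m/s².
Stopping distance: v·t_r + v²/(2a) = 11 with t_r = 0.8 s and a = 3.626 m/s².
So v² + 5.802 v − 79.77 = 0.
Positive root: v = −a·t_r + √((a·t_r)² + 2a·d) = −2.901 + √(8.416 + 79.77) = 6.4897 m/s.
6.4897 m/s × 3.6 = 23.363 km/h.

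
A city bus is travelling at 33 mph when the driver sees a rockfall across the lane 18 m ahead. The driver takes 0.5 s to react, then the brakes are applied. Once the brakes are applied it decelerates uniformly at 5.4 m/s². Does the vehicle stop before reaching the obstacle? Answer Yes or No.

33 mph × 0.44704 = 14.7523 m/s.
Reaction distance = 14.7523 × 0.5 = 7.376 m.
Braking distance = v²/(2a) = 217.630 / 10.800 = 20.151 m.
Total stopping distance = 7.376 + 20.151 = 27.527 m, vs 18 m available — it cannot stop in time and overshoots by 27.527 − 18 = 9.527 m.

No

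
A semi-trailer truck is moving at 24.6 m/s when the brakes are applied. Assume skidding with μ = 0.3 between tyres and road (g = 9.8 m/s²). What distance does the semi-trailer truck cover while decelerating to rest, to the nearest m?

Braking distance ≈ 103 m

a = μg = 0.3 × 9.8 = 2.940 m/s².
Braking distance = v²/(2a) = 24.6000² / (2 × 2.940) = 605.160 / 5.880 = 102.918 m.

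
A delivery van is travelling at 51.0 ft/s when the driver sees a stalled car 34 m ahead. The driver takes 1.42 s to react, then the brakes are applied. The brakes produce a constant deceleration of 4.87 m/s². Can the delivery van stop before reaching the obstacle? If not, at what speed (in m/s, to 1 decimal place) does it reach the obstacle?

No — it strikes the obstacle at 11.2 m/s

51 ft/s × 0.3048 = 15.5448 m/s.
Reaction distance = 15.5448 × 1.42 = 22.074 m.
Braking distance needed to stop: v²/(2a) = 241.641 / 9.740 = 24.809 m, so total needed = 22.074 + 24.809 = 46.883 m > 34 m — it cannot stop.
Distance remaining when braking begins: 34 − 22.074 = 11.926 m.
v² = v₀² − 2a·d = 241.641 − 2 × 4.870 × 11.926 = 125.482 m²/s².
v = √125.482 = 11.202 m/s.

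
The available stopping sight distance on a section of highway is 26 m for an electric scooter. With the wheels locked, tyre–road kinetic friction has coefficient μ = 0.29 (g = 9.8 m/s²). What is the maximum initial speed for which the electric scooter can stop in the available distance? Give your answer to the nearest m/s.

Maximum speed ≈ 12 m/s

a = μg = 0.29 × 9.8 = 2.842 m/s².
v²/(2a) = d ⇒ v = √(2 × 2.842 × 26) = √147.78 = 12.1565 m/s.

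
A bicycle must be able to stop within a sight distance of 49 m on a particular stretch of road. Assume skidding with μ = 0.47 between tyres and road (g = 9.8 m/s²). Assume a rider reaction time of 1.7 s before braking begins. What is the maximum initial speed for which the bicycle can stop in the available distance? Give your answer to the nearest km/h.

Maximum speed ≈ 53 km/h

a = μg = 0.47 × 9.8 = 4.606 m/s².
Stopping distance: v·t_r + v²/(2a) = 49 with t_r = 1.7 s and a = 4.606 m/s².
So v² + 15.660 v − 451.39 = 0.
Positive root: v = −a·t_r + √((a·t_r)² + 2a·d) = −7.830 + √(61.309 + 451.39) = 14.8129 m/s.
14.8129 m/s × 3.6 = 53.326 km/h.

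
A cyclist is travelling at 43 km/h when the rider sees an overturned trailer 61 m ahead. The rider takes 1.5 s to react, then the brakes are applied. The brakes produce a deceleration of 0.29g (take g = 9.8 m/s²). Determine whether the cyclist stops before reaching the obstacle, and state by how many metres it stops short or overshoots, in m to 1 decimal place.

Yes — it stops 18.0 m short of the obstacle

43 km/h ÷ 3.6 = 11.9444 m/s.
a = 0.29 × 9.8 = 2.842 m/s².
Reaction distance = 11.9444 × 1.5 = 17.917 m.
Braking distance = v²/(2a) = 142.669 / 5.684 = 25.100 m.
Total stopping distance = 17.917 + 25.100 = 43.017 m, vs 61 m available — it stops with 61 − 43.017 = 17.983 m to spare.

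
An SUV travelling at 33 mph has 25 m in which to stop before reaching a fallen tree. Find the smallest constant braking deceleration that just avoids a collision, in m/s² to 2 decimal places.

Required deceleration ≈ 4.35 m/s²

33 mph × 0.44704 = 14.7523 m/s.
v² = 2a·d ⇒ a = v²/(2d) = 14.7523² / (2 × 25.000) = 217.630 / 50.000 = 4.3526 m/s².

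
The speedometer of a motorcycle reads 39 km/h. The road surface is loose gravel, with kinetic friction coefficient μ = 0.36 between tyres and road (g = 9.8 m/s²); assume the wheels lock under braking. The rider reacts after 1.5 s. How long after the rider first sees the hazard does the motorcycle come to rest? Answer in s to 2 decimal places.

39 km/h ÷ 3.6 = 10.8333 m/s.
a = μg = 0.36 × 9.8 = 3.528 m/s².
Braking time = v/a = 10.8333 / 3.528 = 3.071 s.
Total = 1.5 + 3.071 = 4.571 s.

Total time ≈ 4.57 s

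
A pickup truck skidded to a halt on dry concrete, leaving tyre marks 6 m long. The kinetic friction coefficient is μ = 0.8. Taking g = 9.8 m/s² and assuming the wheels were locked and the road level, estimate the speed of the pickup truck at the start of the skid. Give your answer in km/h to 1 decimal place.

Deceleration a = μg = 0.8 × 9.8 = 7.840 m/s².
v = √(2a·d) = √(2 × 7.840 × 6) = √94.080 = 9.6995 m/s.
= 9.6995 × 3.6 = 34.918 km/h.

Initial speed ≈ 34.9 km/h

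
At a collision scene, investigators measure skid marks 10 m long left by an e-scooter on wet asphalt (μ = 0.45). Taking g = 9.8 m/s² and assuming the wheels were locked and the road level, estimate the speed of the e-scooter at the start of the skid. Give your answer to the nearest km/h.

Deceleration a = μg = 0.45 × 9.8 = 4.410 m/s².
v = √(2a·d) = √(2 × 4.410 × 10) = √88.200 = 9.3915 m/s.
= 9.3915 × 3.6 = 33.809 km/h.

Initial speed ≈ 34 km/h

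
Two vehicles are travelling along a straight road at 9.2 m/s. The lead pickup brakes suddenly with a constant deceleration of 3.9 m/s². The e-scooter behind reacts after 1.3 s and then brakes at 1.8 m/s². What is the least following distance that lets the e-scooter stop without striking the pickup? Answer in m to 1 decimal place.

Minimum gap ≈ 24.6 m

Leader travels v²/(2a_L) = 84.640 / 7.800 = 10.851 m before stopping.
Follower covers v·t_r = 9.2000 × 1.3 = 11.960 m while reacting, then v²/(2a_F) = 84.640 / 3.600 = 23.511 m while braking, for a total of 11.960 + 23.511 = 35.471 m.
Since a_F ≤ a_L and the follower starts braking later, the follower is never slower than the leader, so the closest approach is when both have stopped.
Minimum gap = 35.471 − 10.851 = 24.620 m.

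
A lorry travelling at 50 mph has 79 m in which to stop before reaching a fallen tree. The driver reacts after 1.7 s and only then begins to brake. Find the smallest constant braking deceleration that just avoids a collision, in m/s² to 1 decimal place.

50 mph × 0.44704 = 22.3520 m/s.
Distance covered during reaction = 22.3520 × 1.7 = 37.998 m.
Distance available for braking: 79 − 37.998 = 41.002 m.
v² = 2a·d ⇒ a = v²/(2d) = 22.3520² / (2 × 41.002) = 499.612 / 82.004 = 6.0925 m/s².

Required deceleration ≈ 6.1 m/s²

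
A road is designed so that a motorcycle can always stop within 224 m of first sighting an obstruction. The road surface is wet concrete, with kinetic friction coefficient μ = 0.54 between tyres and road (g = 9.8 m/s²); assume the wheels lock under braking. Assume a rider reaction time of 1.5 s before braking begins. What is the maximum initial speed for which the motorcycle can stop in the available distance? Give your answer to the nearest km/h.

a = μg = 0.54 × 9.8 = 5.292 m/s².
Stopping distance: v·t_r + v²/(2a) = 224 with t_r = 1.5 s and a = 5.292 m/s².
So v² + 15.876 v − 2370.82 = 0.
Positive root: v = −a·t_r + √((a·t_r)² + 2a·d) = −7.938 + √(63.012 + 2370.82) = 41.3959 m/s.
41.3959 m/s × 3.6 = 149.025 km/h.

Maximum speed ≈ 149 km/h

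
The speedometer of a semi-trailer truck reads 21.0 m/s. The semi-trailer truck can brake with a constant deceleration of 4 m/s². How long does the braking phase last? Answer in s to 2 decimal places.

Braking time = v/a = 21.0000 / 4.000 = 5.250 s.

Braking time ≈ 5.25 s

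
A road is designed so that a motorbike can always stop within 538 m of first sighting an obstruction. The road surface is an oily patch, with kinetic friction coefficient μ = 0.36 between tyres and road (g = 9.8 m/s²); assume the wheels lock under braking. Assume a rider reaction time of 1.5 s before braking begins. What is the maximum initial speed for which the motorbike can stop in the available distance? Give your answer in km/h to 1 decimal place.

Maximum speed ≈ 203.6 km/h

a = μg = 0.36 × 9.8 = 3.528 m/s².
Stopping distance: v·t_r + v²/(2a) = 538 with t_r = 1.5 s and a = 3.528 m/s².
So v² + 10.584 v − 3796.13 = 0.
Positive root: v = −a·t_r + √((a·t_r)² + 2a·d) = −5.292 + √(28.005 + 3796.13) = 56.5476 m/s.
56.5476 m/s × 3.6 = 203.571 km/h.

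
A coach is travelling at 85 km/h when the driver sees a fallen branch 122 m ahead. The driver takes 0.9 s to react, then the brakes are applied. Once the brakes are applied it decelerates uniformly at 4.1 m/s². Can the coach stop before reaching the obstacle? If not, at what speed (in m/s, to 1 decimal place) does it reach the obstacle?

85 km/h ÷ 3.6 = 23.6111 m/s.
Reaction distance = 23.6111 × 0.9 = 21.250 m.
Braking distance = v²/(2a) = 557.484 / 8.200 = 67.986 m.
Total stopping distance = 21.250 + 67.986 = 89.236 m, vs 122 m available — it stops with 122 − 89.236 = 32.764 m to spare.

Yes — it stops about 32.8 m short of the obstacle, so it never reaches it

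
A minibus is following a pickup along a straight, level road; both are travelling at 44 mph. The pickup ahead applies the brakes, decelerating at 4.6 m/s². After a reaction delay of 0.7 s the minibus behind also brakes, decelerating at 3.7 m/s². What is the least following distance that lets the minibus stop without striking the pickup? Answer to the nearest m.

Minimum gap ≈ 24 m

44 mph × 0.44704 = 19.6698 m/s.
Leader travels v²/(2a_L) = 386.901 / 9.200 = 42.054 m before stopping.
Follower covers v·t_r = 19.6698 × 0.7 = 13.769 m while reacting, then v²/(2a_F) = 386.901 / 7.400 = 52.284 m while braking, for a total of 13.769 + 52.284 = 66.053 m.
Since a_F ≤ a_L and the follower starts braking later, the follower is never slower than the leader, so the closest approach is when both have stopped.
Minimum gap = 66.053 − 42.054 = 23.999 m.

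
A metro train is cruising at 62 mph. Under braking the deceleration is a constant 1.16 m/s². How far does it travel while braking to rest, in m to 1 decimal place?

62 mph × 0.44704 = 27.7165 m/s.
Braking distance = v²/(2a) = 27.7165² / (2 × 1.160) = 768.204 / 2.320 = 331.122 m.

Braking distance ≈ 331.1 m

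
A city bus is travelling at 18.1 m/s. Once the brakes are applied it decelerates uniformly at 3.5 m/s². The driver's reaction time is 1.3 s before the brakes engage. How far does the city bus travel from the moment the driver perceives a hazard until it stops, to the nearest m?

Total stopping distance ≈ 70 m

Reaction distance = v·t_r = 18.1000 × 1.3 = 23.530 m.
Braking distance = v²/(2a) = 18.1000² / (2 × 3.500) = 327.610 / 7.000 = 46.801 m.
Total = 23.530 + 46.801 = 70.331 m.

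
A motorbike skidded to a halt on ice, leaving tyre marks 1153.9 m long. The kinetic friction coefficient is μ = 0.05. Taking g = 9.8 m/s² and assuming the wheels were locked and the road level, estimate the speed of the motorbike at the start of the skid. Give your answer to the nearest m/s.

Deceleration a = μg = 0.05 × 9.8 = 0.490 m/s².
v = √(2a·d) = √(2 × 0.490 × 1153.9) = √1130.822 = 33.6277 m/s.

Initial speed ≈ 34 m/s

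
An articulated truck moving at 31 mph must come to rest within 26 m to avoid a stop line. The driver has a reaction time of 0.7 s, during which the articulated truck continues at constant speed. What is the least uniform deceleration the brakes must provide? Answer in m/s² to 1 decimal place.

Required deceleration ≈ 5.9 m/s²

31 mph × 0.44704 = 13.8582 m/s.
Distance covered during reaction = 13.8582 × 0.7 = 9.701 m.
Distance available for braking: 26 − 9.701 = 16.299 m.
v² = 2a·d ⇒ a = v²/(2d) = 13.8582² / (2 × 16.299) = 192.050 / 32.598 = 5.8915 m/s².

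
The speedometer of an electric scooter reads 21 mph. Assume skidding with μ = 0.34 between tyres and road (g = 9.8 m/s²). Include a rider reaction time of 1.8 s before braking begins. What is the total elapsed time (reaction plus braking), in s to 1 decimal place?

21 mph × 0.44704 = 9.3878 m/s.
a = μg = 0.34 × 9.8 = 3.332 m/s².
Braking time = v/a = 9.3878 / 3.332 = 2.817 s.
Total = 1.8 + 2.817 = 4.617 s.

Total time ≈ 4.6 s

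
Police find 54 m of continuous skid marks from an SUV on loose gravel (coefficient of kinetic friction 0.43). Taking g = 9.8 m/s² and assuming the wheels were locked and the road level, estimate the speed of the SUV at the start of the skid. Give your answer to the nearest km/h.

Initial speed ≈ 77 km/h

Deceleration a = μg = 0.43 × 9.8 = 4.214 m/s².
v = √(2a·d) = √(2 × 4.214 × 54) = √455.112 = 21.3334 m/s.
= 21.3334 × 3.6 = 76.800 km/h.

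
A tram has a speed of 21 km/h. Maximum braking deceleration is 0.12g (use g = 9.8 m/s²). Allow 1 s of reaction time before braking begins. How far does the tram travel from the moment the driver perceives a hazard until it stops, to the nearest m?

Total stopping distance ≈ 20 m

21 km/h ÷ 3.6 = 5.8333 m/s.
a = 0.12 × 9.8 = 1.176 m/s².
Reaction distance = v·t_r = 5.8333 × 1 = 5.833 m.
Braking distance = v²/(2a) = 5.8333² / (2 × 1.176) = 34.027 / 2.352 = 14.467 m.
Total = 5.833 + 14.467 = 20.300 m.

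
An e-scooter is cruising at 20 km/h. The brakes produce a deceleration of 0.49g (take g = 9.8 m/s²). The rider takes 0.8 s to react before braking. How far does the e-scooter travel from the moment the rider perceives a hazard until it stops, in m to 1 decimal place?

Total stopping distance ≈ 7.7 m

20 km/h ÷ 3.6 = 5.5556 m/s.
a = 0.49 × 9.8 = 4.802 m/s².
Reaction distance = v·t_r = 5.5556 × 0.8 = 4.444 m.
Braking distance = v²/(2a) = 5.5556² / (2 × 4.802) = 30.865 / 9.604 = 3.214 m.
Total = 4.444 + 3.214 = 7.658 m.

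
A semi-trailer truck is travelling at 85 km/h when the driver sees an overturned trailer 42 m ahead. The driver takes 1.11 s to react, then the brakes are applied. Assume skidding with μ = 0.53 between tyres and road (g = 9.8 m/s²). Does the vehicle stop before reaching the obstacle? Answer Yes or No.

No

85 km/h ÷ 3.6 = 23.6111 m/s.
a = μg = 0.53 × 9.8 = 5.194 m/s².
Reaction distance = 23.6111 × 1.11 = 26.208 m.
Braking distance = v²/(2a) = 557.484 / 10.388 = 53.666 m.
Total stopping distance = 26.208 + 53.666 = 79.874 m, vs 42 m available — it cannot stop in time and overshoots by 79.874 − 42 = 37.874 m.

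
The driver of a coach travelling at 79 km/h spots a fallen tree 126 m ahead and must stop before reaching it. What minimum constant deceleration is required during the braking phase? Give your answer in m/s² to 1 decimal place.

79 km/h ÷ 3.6 = 21.9444 m/s.
v² = 2a·d ⇒ a = v²/(2d) = 21.9444² / (2 × 126.000) = 481.557 / 252.000 = 1.9109 m/s².

Required deceleration ≈ 1.9 m/s²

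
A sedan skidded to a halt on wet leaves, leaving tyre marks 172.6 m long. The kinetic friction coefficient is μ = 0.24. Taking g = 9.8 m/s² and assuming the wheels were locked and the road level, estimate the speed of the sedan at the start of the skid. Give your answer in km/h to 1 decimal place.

Initial speed ≈ 102.6 km/h

Deceleration a = μg = 0.24 × 9.8 = 2.352 m/s².
v = √(2a·d) = √(2 × 2.352 × 172.6) = √811.910 = 28.4940 m/s.
= 28.4940 × 3.6 = 102.578 km/h.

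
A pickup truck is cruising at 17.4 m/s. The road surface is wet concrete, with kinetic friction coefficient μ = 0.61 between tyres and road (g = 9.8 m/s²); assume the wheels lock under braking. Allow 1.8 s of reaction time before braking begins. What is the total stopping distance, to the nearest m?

a = μg = 0.61 × 9.8 = 5.978 m/s².
Reaction distance = v·t_r = 17.4000 × 1.8 = 31.320 m.
Braking distance = v²/(2a) = 17.4000² / (2 × 5.978) = 302.760 / 11.956 = 25.323 m.
Total = 31.320 + 25.323 = 56.643 m.

Total stopping distance ≈ 57 m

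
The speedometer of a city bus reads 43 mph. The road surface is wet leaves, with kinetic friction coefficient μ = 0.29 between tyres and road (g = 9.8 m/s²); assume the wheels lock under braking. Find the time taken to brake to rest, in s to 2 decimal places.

43 mph × 0.44704 = 19.2227 m/s.
a = μg = 0.29 × 9.8 = 2.842 m/s².
Braking time = v/a = 19.2227 / 2.842 = 6.764 s.

Braking time ≈ 6.76 s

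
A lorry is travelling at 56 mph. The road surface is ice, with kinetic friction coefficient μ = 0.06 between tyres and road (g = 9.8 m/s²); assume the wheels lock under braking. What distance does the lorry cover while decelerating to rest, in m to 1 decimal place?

56 mph × 0.44704 = 25.0342 m/s.
a = μg = 0.06 × 9.8 = 0.588 m/s².
Braking distance = v²/(2a) = 25.0342² / (2 × 0.588) = 626.711 / 1.176 = 532.918 m.

Braking distance ≈ 532.9 m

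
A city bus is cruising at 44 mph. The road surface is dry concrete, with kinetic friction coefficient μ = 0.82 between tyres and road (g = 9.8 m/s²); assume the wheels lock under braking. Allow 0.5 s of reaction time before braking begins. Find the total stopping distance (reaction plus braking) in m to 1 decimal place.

Total stopping distance ≈ 33.9 m

44 mph × 0.44704 = 19.6698 m/s.
a = μg = 0.82 × 9.8 = 8.036 m/s².
Reaction distance = v·t_r = 19.6698 × 0.5 = 9.835 m.
Braking distance = v²/(2a) = 19.6698² / (2 × 8.036) = 386.901 / 16.072 = 24.073 m.
Total = 9.835 + 24.073 = 33.908 m.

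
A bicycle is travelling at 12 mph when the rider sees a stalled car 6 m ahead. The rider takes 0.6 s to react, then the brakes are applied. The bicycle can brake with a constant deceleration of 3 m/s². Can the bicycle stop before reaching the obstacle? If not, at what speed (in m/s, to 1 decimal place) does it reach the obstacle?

No — it strikes the obstacle at 3.5 m/s

12 mph × 0.44704 = 5.3645 m/s.
Reaction distance = 5.3645 × 0.6 = 3.219 m.
Braking distance needed to stop: v²/(2a) = 28.778 / 6.000 = 4.796 m, so total needed = 3.219 + 4.796 = 8.015 m > 6 m — it cannot stop.
Distance remaining when braking begins: 6 − 3.219 = 2.781 m.
v² = v₀² − 2a·d = 28.778 − 2 × 3.000 × 2.781 = 12.092 m²/s².
v = √12.092 = 3.477 m/s.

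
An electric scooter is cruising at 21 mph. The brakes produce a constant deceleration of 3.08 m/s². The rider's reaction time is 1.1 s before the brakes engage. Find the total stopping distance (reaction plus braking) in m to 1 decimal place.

Total stopping distance ≈ 24.6 m

21 mph × 0.44704 = 9.3878 m/s.
Reaction distance = v·t_r = 9.3878 × 1.1 = 10.327 m.
Braking distance = v²/(2a) = 9.3878² / (2 × 3.080) = 88.131 / 6.160 = 14.307 m.
Total = 10.327 + 14.307 = 24.634 m.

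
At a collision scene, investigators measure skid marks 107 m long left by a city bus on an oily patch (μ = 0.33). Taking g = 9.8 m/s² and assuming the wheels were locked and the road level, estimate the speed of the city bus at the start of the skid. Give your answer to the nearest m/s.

Deceleration a = μg = 0.33 × 9.8 = 3.234 m/s².
v = √(2a·d) = √(2 × 3.234 × 107) = √692.076 = 26.3073 m/s.

Initial speed ≈ 26 m/s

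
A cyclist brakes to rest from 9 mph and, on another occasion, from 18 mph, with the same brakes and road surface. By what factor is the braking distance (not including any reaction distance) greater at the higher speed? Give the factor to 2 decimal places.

Factor ≈ 4.00

Braking distance d = v²/(2a), so with a fixed, d ∝ v².
Factor = (18/9)² = 2.0000² = 4.0000.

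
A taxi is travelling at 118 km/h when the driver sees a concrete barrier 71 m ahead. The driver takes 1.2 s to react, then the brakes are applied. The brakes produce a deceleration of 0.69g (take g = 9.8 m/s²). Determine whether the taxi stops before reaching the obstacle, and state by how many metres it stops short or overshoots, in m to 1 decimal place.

No — it overshoots by 47.8 m

118 km/h ÷ 3.6 = 32.7778 m/s.
a = 0.69 × 9.8 = 6.762 m/s².
Reaction distance = 32.7778 × 1.2 = 39.333 m.
Braking distance = v²/(2a) = 1074.384 / 13.524 = 79.443 m.
Total stopping distance = 39.333 + 79.443 = 118.776 m, vs 71 m available — it cannot stop in time and overshoots by 118.776 − 71 = 47.776 m.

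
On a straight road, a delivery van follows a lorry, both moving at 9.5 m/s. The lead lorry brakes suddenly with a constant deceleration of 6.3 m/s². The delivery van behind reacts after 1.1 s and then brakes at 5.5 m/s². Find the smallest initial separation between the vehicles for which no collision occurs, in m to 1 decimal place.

Leader travels v²/(2a_L) = 90.250 / 12.600 = 7.163 m before stopping.
Follower covers v·t_r = 9.5000 × 1.1 = 10.450 m while reacting, then v²/(2a_F) = 90.250 / 11.000 = 8.205 m while braking, for a total of 10.450 + 8.205 = 18.655 m.
Since a_F ≤ a_L and the follower starts braking later, the follower is never slower than the leader, so the closest approach is when both have stopped.
Minimum gap = 18.655 − 7.163 = 11.492 m.

Minimum gap ≈ 11.5 m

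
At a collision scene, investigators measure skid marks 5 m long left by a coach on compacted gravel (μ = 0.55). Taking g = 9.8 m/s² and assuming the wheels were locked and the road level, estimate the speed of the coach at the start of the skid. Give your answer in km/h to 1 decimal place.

Deceleration a = μg = 0.55 × 9.8 = 5.390 m/s².
v = √(2a·d) = √(2 × 5.390 × 5) = √53.900 = 7.3417 m/s.
= 7.3417 × 3.6 = 26.430 km/h.

Initial speed ≈ 26.4 km/h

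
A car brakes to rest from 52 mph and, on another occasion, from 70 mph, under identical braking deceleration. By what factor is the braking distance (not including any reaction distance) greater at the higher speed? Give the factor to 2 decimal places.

Factor ≈ 1.81

Braking distance d = v²/(2a), so with a fixed, d ∝ v².
Factor = (70/52)² = 1.3462² = 1.8123.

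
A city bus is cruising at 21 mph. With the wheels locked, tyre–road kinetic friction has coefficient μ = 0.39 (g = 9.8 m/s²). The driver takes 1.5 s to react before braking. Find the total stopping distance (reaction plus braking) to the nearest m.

Total stopping distance ≈ 26 m

21 mph × 0.44704 = 9.3878 m/s.
a = μg = 0.39 × 9.8 = 3.822 m/s².
Reaction distance = v·t_r = 9.3878 × 1.5 = 14.082 m.
Braking distance = v²/(2a) = 9.3878² / (2 × 3.822) = 88.131 / 7.644 = 11.529 m.
Total = 14.082 + 11.529 = 25.611 m.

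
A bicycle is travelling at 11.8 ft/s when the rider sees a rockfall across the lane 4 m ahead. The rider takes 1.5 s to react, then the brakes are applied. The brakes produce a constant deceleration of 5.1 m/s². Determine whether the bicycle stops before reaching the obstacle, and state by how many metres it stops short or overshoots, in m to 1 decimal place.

No — it overshoots by 2.7 m

11.8 ft/s × 0.3048 = 3.5966 m/s.
Reaction distance = 3.5966 × 1.5 = 5.395 m.
Braking distance = v²/(2a) = 12.936 / 10.200 = 1.268 m.
Total stopping distance = 5.395 + 1.268 = 6.663 m, vs 4 m available — it cannot stop in time and overshoots by 6.663 − 4 = 2.663 m.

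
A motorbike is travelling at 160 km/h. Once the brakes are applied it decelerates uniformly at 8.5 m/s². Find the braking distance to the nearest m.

Braking distance ≈ 116 m

160 km/h ÷ 3.6 = 44.4444 m/s.
Braking distance = v²/(2a) = 44.4444² / (2 × 8.500) = 1975.305 / 17.000 = 116.194 m.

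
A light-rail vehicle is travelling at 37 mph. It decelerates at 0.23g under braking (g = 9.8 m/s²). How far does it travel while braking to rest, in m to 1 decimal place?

37 mph × 0.44704 = 16.5405 m/s.
a = 0.23 × 9.8 = 2.254 m/s².
Braking distance = v²/(2a) = 16.5405² / (2 × 2.254) = 273.588 / 4.508 = 60.689 m.

Braking distance ≈ 60.7 m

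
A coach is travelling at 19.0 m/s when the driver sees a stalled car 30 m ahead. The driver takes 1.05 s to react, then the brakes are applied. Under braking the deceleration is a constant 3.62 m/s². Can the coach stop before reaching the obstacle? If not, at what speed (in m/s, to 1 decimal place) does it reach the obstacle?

No — it strikes the obstacle at 17.0 m/s

Reaction distance = 19.0000 × 1.05 = 19.950 m.
Braking distance needed to stop: v²/(2a) = 361.000 / 7.240 = 49.862 m, so total needed = 19.950 + 49.862 = 69.812 m > 30 m — it cannot stop.
Distance remaining when braking begins: 30 − 19.950 = 10.050 m.
v² = v₀² − 2a·d = 361.000 − 2 × 3.620 × 10.050 = 288.238 m²/s².
v = √288.238 = 16.978 m/s.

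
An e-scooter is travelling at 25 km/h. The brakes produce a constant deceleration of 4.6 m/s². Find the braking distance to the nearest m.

25 km/h ÷ 3.6 = 6.9444 m/s.
Braking distance = v²/(2a) = 6.9444² / (2 × 4.600) = 48.225 / 9.200 = 5.242 m.

Braking distance ≈ 5 m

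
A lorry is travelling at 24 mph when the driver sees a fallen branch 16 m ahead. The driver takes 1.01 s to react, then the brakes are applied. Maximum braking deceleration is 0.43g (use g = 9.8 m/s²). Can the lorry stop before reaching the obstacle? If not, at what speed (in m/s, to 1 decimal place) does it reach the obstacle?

No — it strikes the obstacle at 8.5 m/s

24 mph × 0.44704 = 10.7290 m/s.
a = 0.43 × 9.8 = 4.214 m/s².
Reaction distance = 10.7290 × 1.01 = 10.836 m.
Braking distance needed to stop: v²/(2a) = 115.111 / 8.428 = 13.658 m, so total needed = 10.836 + 13.658 = 24.494 m > 16 m — it cannot stop.
Distance remaining when braking begins: 16 − 10.836 = 5.164 m.
v² = v₀² − 2a·d = 115.111 − 2 × 4.214 × 5.164 = 71.589 m²/s².
v = √71.589 = 8.461 m/s.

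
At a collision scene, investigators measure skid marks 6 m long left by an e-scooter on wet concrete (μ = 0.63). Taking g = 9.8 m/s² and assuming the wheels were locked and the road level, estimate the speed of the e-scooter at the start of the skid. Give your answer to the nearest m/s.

Deceleration a = μg = 0.63 × 9.8 = 6.174 m/s².
v = √(2a·d) = √(2 × 6.174 × 6) = √74.088 = 8.6074 m/s.

Initial speed ≈ 9 m/s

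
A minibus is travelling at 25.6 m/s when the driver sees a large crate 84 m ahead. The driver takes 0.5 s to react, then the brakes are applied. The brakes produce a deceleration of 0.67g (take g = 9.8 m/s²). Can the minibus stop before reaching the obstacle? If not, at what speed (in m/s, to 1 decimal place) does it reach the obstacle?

Yes — it stops about 21.3 m short of the obstacle, so it never reaches it

a = 0.67 × 9.8 = 6.566 m/s².
Reaction distance = 25.6000 × 0.5 = 12.800 m.
Braking distance = v²/(2a) = 655.360 / 13.132 = 49.906 m.
Total stopping distance = 12.800 + 49.906 = 62.706 m, vs 84 m available — it stops with 84 − 62.706 = 21.294 m to spare.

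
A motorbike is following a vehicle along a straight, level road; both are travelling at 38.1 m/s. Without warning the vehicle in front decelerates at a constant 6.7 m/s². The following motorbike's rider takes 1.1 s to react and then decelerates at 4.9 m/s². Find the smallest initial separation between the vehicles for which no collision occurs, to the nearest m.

Leader travels v²/(2a_L) = 1451.610 / 13.400 = 108.329 m before stopping.
Follower covers v·t_r = 38.1000 × 1.1 = 41.910 m while reacting, then v²/(2a_F) = 1451.610 / 9.800 = 148.123 m while braking, for a total of 41.910 + 148.123 = 190.033 m.
Since a_F ≤ a_L and the follower starts braking later, the follower is never slower than the leader, so the closest approach is when both have stopped.
Minimum gap = 190.033 − 108.329 = 81.704 m.

Minimum gap ≈ 82 m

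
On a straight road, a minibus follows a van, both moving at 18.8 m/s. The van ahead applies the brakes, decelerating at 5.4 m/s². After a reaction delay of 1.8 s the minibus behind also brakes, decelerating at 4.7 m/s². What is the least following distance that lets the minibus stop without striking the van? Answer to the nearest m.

Minimum gap ≈ 39 m

Leader travels v²/(2a_L) = 353.440 / 10.800 = 32.726 m before stopping.
Follower covers v·t_r = 18.8000 × 1.8 = 33.840 m while reacting, then v²/(2a_F) = 353.440 / 9.400 = 37.600 m while braking, for a total of 33.840 + 37.600 = 71.440 m.
Since a_F ≤ a_L and the follower starts braking later, the follower is never slower than the leader, so the closest approach is when both have stopped.
Minimum gap = 71.440 − 32.726 = 38.714 m.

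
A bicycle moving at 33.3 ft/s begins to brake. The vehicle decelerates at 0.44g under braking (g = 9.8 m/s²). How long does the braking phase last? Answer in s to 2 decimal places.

33.3 ft/s × 0.3048 = 10.1498 m/s.
a = 0.44 × 9.8 = 4.312 m/s².
Braking time = v/a = 10.1498 / 4.312 = 2.354 s.

Braking time ≈ 2.35 s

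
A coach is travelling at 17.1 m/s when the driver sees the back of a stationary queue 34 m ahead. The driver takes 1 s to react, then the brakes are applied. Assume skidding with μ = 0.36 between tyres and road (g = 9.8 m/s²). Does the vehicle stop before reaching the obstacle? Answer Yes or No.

a = μg = 0.36 × 9.8 = 3.528 m/s².
Reaction distance = 17.1000 × 1 = 17.100 m.
Braking distance = v²/(2a) = 292.410 / 7.056 = 41.441 m.
Total stopping distance = 17.100 + 41.441 = 58.541 m, vs 34 m available — it cannot stop in time and overshoots by 58.541 − 34 = 24.541 m.

No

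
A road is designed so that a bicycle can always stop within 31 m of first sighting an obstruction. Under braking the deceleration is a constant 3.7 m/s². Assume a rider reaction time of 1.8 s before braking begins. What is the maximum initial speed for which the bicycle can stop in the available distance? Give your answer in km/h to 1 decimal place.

Maximum speed ≈ 35.6 km/h

Stopping distance: v·t_r + v²/(2a) = 31 with t_r = 1.8 s and a = 3.700 m/s².
So v² + 13.320 v − 229.40 = 0.
Positive root: v = −a·t_r + √((a·t_r)² + 2a·d) = −6.660 + √(44.356 + 229.40) = 9.8856 m/s.
9.8856 m/s × 3.6 = 35.588 km/h.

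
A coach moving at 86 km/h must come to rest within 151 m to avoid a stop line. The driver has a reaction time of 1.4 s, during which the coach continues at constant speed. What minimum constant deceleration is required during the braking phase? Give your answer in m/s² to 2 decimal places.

Required deceleration ≈ 2.43 m/s²

86 km/h ÷ 3.6 = 23.8889 m/s.
Distance covered during reaction = 23.8889 × 1.4 = 33.444 m.
Distance available for braking: 151 − 33.444 = 117.556 m.
v² = 2a·d ⇒ a = v²/(2d) = 23.8889² / (2 × 117.556) = 570.680 / 235.112 = 2.4273 m/s².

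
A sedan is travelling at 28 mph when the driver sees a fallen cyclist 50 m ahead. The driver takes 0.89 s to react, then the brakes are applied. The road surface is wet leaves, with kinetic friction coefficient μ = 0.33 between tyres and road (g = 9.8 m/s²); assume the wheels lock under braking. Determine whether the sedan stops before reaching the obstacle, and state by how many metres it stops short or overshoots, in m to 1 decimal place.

28 mph × 0.44704 = 12.5171 m/s.
a = μg = 0.33 × 9.8 = 3.234 m/s².
Reaction distance = 12.5171 × 0.89 = 11.140 m.
Braking distance = v²/(2a) = 156.678 / 6.468 = 24.224 m.
Total stopping distance = 11.140 + 24.224 = 35.364 m, vs 50 m available — it stops with 50 − 35.364 = 14.636 m to spare.

Yes — it stops 14.6 m short of the obstacle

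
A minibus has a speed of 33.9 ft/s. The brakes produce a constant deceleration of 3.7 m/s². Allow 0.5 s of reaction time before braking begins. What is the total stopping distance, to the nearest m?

Total stopping distance ≈ 20 m

33.9 ft/s × 0.3048 = 10.3327 m/s.
Reaction distance = v·t_r = 10.3327 × 0.5 = 5.166 m.
Braking distance = v²/(2a) = 10.3327² / (2 × 3.700) = 106.765 / 7.400 = 14.428 m.
Total = 5.166 + 14.428 = 19.594 m.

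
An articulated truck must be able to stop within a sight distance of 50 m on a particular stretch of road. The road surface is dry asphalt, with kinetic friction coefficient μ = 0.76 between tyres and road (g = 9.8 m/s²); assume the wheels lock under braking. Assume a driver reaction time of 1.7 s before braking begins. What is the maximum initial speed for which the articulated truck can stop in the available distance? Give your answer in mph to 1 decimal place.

a = μg = 0.76 × 9.8 = 7.448 m/s².
Stopping distance: v·t_r + v²/(2a) = 50 with t_r = 1.7 s and a = 7.448 m/s².
So v² + 25.323 v − 744.80 = 0.
Positive root: v = −a·t_r + √((a·t_r)² + 2a·d) = −12.662 + √(160.326 + 744.80) = 17.4233 m/s.
17.4233 m/s ÷ 0.44704 = 38.975 mph.

Maximum speed ≈ 39.0 mph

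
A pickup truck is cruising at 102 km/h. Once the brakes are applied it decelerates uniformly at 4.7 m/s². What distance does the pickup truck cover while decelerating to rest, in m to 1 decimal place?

Braking distance ≈ 85.4 m

102 km/h ÷ 3.6 = 28.3333 m/s.
Braking distance = v²/(2a) = 28.3333² / (2 × 4.700) = 802.776 / 9.400 = 85.402 m.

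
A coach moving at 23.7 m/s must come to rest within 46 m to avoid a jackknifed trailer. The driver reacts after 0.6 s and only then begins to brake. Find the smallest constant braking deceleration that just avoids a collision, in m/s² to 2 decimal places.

Required deceleration ≈ 8.84 m/s²

Distance covered during reaction = 23.7000 × 0.6 = 14.220 m.
Distance available for braking: 46 − 14.220 = 31.780 m.
v² = 2a·d ⇒ a = v²/(2d) = 23.7000² / (2 × 31.780) = 561.690 / 63.560 = 8.8372 m/s².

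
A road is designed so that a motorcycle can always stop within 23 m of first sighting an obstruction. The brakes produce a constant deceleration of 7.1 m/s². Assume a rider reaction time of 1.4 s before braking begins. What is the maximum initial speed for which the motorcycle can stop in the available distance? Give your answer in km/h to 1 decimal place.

Stopping distance: v·t_r + v²/(2a) = 23 with t_r = 1.4 s and a = 7.100 m/s².
So v² + 19.880 v − 326.60 = 0.
Positive root: v = −a·t_r + √((a·t_r)² + 2a·d) = −9.940 + √(98.804 + 326.60) = 10.6853 m/s.
10.6853 m/s × 3.6 = 38.467 km/h.

Maximum speed ≈ 38.5 km/h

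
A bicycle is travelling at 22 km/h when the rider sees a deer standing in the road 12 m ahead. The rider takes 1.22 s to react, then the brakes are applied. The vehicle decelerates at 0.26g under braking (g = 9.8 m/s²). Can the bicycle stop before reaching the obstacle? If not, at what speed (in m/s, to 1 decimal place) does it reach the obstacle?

No — it strikes the obstacle at 3.8 m/s

22 km/h ÷ 3.6 = 6.1111 m/s.
a = 0.26 × 9.8 = 2.548 m/s².
Reaction distance = 6.1111 × 1.22 = 7.456 m.
Braking distance needed to stop: v²/(2a) = 37.346 / 5.096 = 7.328 m, so total needed = 7.456 + 7.328 = 14.784 m > 12 m — it cannot stop.
Distance remaining when braking begins: 12 − 7.456 = 4.544 m.
v² = v₀² − 2a·d = 37.346 − 2 × 2.548 × 4.544 = 14.190 m²/s².
v = √14.190 = 3.767 m/s.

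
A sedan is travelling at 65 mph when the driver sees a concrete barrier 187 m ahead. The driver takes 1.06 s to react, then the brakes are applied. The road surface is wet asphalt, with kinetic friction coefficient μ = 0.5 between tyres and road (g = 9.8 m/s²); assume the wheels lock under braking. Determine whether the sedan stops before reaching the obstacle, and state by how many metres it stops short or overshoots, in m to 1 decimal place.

65 mph × 0.44704 = 29.0576 m/s.
a = μg = 0.5 × 9.8 = 4.900 m/s².
Reaction distance = 29.0576 × 1.06 = 30.801 m.
Braking distance = v²/(2a) = 844.344 / 9.800 = 86.158 m.
Total stopping distance = 30.801 + 86.158 = 116.959 m, vs 187 m available — it stops with 187 − 116.959 = 70.041 m to spare.

Yes — it stops 70.0 m short of the obstacle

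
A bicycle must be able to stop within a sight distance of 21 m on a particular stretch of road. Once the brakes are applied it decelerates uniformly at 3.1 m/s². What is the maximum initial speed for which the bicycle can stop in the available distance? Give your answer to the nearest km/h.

v²/(2a) = d ⇒ v = √(2 × 3.100 × 21) = √130.20 = 11.4105 m/s.
11.4105 m/s × 3.6 = 41.078 km/h.

Maximum speed ≈ 41 km/h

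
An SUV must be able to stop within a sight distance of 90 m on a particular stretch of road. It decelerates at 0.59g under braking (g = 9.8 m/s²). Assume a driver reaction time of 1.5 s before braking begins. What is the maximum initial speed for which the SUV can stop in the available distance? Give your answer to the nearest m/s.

Maximum speed ≈ 25 m/s

a = 0.59 × 9.8 = 5.782 m/s².
Stopping distance: v·t_r + v²/(2a) = 90 with t_r = 1.5 s and a = 5.782 m/s².
So v² + 17.346 v − 1040.76 = 0.
Positive root: v = −a·t_r + √((a·t_r)² + 2a·d) = −8.673 + √(75.221 + 1040.76) = 24.7333 m/s.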